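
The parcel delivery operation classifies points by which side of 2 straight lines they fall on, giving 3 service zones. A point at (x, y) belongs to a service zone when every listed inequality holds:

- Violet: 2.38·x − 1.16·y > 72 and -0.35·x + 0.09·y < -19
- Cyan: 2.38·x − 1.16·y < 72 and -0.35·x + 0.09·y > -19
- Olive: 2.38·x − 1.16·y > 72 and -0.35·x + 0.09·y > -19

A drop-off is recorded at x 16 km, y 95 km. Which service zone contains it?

2.38·16 − 1.16·95 = -72.120, which is < 72
-0.35·16 + 0.09·95 = 2.950, which is > -19
This sign pattern matches Cyan.

Cyan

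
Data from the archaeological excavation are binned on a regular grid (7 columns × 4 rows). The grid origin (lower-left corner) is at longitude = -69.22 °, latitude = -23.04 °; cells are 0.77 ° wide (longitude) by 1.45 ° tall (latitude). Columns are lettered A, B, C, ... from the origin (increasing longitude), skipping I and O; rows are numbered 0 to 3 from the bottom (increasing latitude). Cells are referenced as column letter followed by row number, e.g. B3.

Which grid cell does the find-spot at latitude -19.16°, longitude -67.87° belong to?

Column index: ⌊(-67.87 − -69.22) / 0.77⌋ = ⌊1.753⌋ = 1 → column B
Row offset from origin: ⌊(-19.16 − -23.04) / 1.45⌋ = ⌊2.676⌋ = 2 → row 2

B2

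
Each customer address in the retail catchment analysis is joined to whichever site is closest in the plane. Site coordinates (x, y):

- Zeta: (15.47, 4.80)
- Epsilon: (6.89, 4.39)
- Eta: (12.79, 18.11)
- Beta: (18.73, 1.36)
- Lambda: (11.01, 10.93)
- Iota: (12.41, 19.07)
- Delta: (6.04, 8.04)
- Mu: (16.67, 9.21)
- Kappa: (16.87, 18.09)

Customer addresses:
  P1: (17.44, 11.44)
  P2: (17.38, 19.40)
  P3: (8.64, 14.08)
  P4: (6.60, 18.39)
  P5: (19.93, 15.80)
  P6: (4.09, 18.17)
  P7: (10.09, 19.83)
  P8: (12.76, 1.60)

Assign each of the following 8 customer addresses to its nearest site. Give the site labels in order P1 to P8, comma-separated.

P1 → Mu (d²=5.57)
P2 → Kappa (d²=1.98)
P3 → Lambda (d²=15.54)
P4 → Iota (d²=34.22)
P5 → Kappa (d²=14.61)
P6 → Iota (d²=70.03)
P7 → Iota (d²=5.96)
P8 → Zeta (d²=17.58)

Mu, Kappa, Lambda, Iota, Kappa, Iota, Iota, Zeta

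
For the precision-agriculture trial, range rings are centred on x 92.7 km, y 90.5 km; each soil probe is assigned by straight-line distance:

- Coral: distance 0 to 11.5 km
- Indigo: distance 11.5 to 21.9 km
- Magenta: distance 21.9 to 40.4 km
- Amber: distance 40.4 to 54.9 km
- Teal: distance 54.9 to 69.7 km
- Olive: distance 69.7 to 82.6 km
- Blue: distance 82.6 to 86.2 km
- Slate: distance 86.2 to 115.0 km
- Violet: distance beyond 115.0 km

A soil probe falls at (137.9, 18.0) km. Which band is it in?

Distance = √((137.9−92.7)² + (18.0−90.5)²) = √(2043.040 + 5256.250) = 85.436 km.
82.6 ≤ 85.436 < 86.2 → Blue.

Blue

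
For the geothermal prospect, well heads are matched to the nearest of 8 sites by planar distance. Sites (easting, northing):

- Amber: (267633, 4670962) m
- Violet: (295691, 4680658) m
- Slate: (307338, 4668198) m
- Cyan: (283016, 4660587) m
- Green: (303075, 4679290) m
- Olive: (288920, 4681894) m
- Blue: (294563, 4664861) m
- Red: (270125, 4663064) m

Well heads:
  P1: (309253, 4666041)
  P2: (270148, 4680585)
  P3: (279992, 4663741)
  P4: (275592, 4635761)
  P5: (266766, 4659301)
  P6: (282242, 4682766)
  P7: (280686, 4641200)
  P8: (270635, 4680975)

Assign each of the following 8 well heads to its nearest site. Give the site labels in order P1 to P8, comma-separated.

Slate, Amber, Cyan, Cyan, Red, Olive, Cyan, Amber

P1 → Slate (d²=8319874.00)
P2 → Amber (d²=98927354.00)
P3 → Cyan (d²=19092292.00)
P4 → Cyan (d²=671446052.00)
P5 → Red (d²=25443050.00)
P6 → Olive (d²=45356068.00)
P7 → Cyan (d²=381284669.00)
P8 → Amber (d²=109272173.00)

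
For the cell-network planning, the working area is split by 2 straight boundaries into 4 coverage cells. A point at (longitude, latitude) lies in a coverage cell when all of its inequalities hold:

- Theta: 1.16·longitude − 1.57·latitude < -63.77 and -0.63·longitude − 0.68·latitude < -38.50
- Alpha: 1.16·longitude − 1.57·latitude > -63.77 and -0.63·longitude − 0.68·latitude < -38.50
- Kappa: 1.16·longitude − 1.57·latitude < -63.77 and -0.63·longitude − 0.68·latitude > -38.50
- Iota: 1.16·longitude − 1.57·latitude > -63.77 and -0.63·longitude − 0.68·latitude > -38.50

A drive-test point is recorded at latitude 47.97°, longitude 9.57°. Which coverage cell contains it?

1.16·9.57 − 1.57·47.97 = -64.212, which is < -63.77
-0.63·9.57 − 0.68·47.97 = -38.649, which is < -38.50
This sign pattern matches Theta.

Theta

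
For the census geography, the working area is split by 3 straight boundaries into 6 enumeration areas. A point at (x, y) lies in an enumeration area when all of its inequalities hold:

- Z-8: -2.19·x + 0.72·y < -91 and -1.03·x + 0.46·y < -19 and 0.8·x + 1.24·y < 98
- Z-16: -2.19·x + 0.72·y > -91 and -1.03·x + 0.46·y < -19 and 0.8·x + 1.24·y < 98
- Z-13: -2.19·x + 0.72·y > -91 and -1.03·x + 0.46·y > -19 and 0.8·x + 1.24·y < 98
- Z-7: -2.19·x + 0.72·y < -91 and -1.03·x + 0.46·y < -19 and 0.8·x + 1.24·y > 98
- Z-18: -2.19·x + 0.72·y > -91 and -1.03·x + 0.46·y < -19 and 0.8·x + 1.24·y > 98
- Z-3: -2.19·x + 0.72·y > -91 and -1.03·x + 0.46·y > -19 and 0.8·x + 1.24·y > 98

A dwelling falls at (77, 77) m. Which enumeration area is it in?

Z-7

-2.19·77 + 0.72·77 = -113.190, which is < -91
-1.03·77 + 0.46·77 = -43.890, which is < -19
0.8·77 + 1.24·77 = 157.080, which is > 98
This sign pattern matches Z-7.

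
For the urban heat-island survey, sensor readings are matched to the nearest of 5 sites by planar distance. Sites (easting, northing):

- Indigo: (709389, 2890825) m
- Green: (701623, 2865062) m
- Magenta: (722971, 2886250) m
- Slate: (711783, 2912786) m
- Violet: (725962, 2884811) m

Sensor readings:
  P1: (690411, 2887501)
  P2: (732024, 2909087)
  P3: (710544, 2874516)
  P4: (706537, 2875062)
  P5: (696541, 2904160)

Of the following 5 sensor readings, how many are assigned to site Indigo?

P1 → Indigo
P2 → Slate
P3 → Green
P4 → Green
P5 → Slate
1 of the 5 goes to Indigo.

1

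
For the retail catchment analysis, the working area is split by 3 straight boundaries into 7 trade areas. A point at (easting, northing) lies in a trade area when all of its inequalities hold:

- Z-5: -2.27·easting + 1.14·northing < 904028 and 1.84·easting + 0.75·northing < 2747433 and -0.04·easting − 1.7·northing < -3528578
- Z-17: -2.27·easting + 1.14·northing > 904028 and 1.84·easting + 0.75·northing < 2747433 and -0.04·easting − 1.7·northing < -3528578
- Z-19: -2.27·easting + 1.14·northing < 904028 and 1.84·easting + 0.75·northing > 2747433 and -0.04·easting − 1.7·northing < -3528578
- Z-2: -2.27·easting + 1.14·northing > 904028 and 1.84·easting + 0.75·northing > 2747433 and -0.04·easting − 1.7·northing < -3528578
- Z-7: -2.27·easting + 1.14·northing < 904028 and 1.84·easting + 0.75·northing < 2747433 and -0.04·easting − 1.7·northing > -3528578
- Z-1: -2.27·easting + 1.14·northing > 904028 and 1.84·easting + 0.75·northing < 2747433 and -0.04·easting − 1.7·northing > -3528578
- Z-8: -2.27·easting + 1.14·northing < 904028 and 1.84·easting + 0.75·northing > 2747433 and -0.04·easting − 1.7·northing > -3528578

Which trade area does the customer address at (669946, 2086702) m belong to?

-2.27·669946 + 1.14·2086702 = 858062.860, which is < 904028
1.84·669946 + 0.75·2086702 = 2797727.140, which is > 2747433
-0.04·669946 − 1.7·2086702 = -3574191.240, which is < -3528578
This sign pattern matches Z-19.

Z-19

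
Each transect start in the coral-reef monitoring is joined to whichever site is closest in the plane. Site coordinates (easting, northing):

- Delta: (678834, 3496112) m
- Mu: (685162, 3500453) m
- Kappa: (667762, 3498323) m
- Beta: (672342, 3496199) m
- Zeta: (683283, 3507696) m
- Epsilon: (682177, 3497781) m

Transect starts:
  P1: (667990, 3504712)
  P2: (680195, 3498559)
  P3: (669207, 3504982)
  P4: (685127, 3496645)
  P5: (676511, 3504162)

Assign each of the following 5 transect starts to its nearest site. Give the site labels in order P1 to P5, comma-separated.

P1 → Kappa (d²=40871305.00)
P2 → Epsilon (d²=4533608.00)
P3 → Kappa (d²=46430306.00)
P4 → Epsilon (d²=9992996.00)
P5 → Zeta (d²=58349140.00)

Kappa, Epsilon, Kappa, Epsilon, Zeta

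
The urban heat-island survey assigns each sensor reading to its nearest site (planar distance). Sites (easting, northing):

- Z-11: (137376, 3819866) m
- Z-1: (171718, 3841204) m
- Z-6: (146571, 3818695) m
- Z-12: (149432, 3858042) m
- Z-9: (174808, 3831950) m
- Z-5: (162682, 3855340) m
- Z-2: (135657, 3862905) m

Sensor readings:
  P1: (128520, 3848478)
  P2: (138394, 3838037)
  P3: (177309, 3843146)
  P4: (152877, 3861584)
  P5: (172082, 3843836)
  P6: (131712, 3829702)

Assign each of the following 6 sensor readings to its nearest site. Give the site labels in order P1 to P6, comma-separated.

P1 → Z-2 (d²=259075098.00)
P2 → Z-11 (d²=331221565.00)
P3 → Z-1 (d²=35030645.00)
P4 → Z-12 (d²=24413789.00)
P5 → Z-1 (d²=7059920.00)
P6 → Z-11 (d²=128827792.00)

Z-2, Z-11, Z-1, Z-12, Z-1, Z-11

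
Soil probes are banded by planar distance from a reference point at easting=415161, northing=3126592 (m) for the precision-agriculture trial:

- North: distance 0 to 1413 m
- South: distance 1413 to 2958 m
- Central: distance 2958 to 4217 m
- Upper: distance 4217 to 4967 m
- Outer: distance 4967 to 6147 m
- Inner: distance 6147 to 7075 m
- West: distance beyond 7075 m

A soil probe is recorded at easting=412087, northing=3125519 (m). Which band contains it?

Distance = √((412087−415161)² + (3125519−3126592)²) = √(9449476.000 + 1151329.000) = 3255.888 m.
2958 ≤ 3255.888 < 4217 → Central.

Central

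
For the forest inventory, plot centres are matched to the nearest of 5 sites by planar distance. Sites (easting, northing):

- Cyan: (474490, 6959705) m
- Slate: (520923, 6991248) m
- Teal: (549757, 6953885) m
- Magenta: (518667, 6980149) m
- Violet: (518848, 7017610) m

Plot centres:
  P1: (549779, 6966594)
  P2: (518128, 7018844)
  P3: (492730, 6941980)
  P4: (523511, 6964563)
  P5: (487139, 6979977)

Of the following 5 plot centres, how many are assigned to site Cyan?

P1 → Teal
P2 → Violet
P3 → Cyan
P4 → Magenta
P5 → Cyan
2 of the 5 go to Cyan.

2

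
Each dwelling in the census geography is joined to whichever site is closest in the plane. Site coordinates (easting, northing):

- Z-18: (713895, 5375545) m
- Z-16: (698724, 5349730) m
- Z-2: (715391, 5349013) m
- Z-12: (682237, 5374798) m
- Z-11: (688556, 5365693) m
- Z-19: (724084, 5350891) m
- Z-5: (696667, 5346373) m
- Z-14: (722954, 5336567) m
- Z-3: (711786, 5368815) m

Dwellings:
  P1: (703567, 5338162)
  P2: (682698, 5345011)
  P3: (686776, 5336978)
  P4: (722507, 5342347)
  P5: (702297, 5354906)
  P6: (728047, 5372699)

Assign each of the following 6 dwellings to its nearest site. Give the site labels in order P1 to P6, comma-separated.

Z-5, Z-5, Z-5, Z-14, Z-16, Z-18

P1 → Z-5 (d²=115030521.00)
P2 → Z-5 (d²=196988005.00)
P3 → Z-5 (d²=186097906.00)
P4 → Z-14 (d²=33608209.00)
P5 → Z-16 (d²=39557305.00)
P6 → Z-18 (d²=208378820.00)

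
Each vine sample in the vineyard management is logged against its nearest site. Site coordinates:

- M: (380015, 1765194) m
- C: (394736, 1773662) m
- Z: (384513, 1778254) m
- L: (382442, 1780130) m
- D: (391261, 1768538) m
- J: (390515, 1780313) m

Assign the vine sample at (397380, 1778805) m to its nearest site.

C

Squared distances to each site:
M: 486802546.000; C: 33441185.000; Z: 165863290.000; L: 224899469.000; D: 142853450.000; J: 49402289.000.
Minimum at C.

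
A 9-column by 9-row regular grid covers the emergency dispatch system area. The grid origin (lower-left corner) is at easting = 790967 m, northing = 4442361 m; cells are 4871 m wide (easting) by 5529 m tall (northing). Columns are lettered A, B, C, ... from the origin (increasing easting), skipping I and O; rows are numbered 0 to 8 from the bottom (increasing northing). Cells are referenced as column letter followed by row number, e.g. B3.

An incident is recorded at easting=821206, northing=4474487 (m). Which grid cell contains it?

Column index: ⌊(821206 − 790967) / 4871⌋ = ⌊6.208⌋ = 6 → column G
Row offset from origin: ⌊(4474487 − 4442361) / 5529⌋ = ⌊5.810⌋ = 5 → row 5

G5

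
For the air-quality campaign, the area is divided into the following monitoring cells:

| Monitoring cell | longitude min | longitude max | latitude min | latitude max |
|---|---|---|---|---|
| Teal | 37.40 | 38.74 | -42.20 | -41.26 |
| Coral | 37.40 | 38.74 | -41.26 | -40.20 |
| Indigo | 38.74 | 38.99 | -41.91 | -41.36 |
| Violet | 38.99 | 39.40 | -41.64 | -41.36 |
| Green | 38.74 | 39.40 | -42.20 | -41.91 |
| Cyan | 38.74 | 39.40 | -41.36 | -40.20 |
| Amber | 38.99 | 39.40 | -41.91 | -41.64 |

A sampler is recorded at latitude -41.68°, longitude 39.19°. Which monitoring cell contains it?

Amber

The point has longitude = 39.19 and latitude = -41.68.
Only Amber satisfies 38.99 ≤ longitude ≤ 39.40 and -41.91 ≤ latitude ≤ -41.64.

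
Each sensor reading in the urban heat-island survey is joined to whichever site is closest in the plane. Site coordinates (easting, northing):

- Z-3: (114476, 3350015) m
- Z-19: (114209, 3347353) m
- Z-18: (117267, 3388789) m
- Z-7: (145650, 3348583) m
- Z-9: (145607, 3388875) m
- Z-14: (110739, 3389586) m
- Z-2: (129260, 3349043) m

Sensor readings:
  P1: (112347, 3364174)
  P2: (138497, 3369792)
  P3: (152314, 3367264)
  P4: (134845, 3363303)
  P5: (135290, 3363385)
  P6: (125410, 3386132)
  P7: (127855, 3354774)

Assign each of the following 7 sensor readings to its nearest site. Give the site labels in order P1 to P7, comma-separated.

P1 → Z-3 (d²=205009922.00)
P2 → Z-9 (d²=414712989.00)
P3 → Z-7 (d²=393388657.00)
P4 → Z-2 (d²=234539825.00)
P5 → Z-2 (d²=242053864.00)
P6 → Z-18 (d²=73368098.00)
P7 → Z-2 (d²=34818386.00)

Z-3, Z-9, Z-7, Z-2, Z-2, Z-18, Z-2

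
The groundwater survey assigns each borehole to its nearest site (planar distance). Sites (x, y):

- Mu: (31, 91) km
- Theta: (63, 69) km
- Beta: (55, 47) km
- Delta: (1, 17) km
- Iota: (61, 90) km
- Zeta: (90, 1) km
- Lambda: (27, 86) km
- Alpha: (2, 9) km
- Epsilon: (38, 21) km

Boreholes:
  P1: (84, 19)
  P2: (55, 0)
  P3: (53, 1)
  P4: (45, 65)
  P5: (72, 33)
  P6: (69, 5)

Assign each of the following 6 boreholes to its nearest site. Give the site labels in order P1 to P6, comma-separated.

Zeta, Epsilon, Epsilon, Theta, Beta, Zeta

P1 → Zeta (d²=360.00)
P2 → Epsilon (d²=730.00)
P3 → Epsilon (d²=625.00)
P4 → Theta (d²=340.00)
P5 → Beta (d²=485.00)
P6 → Zeta (d²=457.00)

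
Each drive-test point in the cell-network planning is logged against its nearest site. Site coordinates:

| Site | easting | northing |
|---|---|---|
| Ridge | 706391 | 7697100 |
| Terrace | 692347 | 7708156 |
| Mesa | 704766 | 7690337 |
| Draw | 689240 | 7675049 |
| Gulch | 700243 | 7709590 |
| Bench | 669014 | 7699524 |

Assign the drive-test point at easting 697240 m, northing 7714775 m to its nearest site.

Gulch

Squared distances to each site:
Ridge: 396146426.000; Terrace: 67752610.000; Mesa: 653856520.000; Draw: 1642155076.000; Gulch: 35902234.000; Bench: 1029300077.000.
Minimum at Gulch.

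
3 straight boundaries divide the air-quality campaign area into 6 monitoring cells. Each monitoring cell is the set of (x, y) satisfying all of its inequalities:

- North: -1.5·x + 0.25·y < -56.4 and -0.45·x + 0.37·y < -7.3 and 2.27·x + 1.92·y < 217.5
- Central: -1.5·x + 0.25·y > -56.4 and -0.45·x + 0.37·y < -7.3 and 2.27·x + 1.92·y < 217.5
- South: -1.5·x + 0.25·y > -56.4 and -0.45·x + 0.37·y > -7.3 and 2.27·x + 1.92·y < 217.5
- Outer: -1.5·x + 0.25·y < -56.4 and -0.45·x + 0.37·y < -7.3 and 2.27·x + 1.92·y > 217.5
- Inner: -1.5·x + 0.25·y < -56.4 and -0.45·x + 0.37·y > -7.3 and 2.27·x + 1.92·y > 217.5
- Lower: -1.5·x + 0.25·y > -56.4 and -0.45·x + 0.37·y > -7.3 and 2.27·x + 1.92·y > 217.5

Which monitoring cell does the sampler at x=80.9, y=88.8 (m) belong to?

-1.5·80.9 + 0.25·88.8 = -99.150, which is < -56.4
-0.45·80.9 + 0.37·88.8 = -3.549, which is > -7.3
2.27·80.9 + 1.92·88.8 = 354.139, which is > 217.5
This sign pattern matches Inner.

Inner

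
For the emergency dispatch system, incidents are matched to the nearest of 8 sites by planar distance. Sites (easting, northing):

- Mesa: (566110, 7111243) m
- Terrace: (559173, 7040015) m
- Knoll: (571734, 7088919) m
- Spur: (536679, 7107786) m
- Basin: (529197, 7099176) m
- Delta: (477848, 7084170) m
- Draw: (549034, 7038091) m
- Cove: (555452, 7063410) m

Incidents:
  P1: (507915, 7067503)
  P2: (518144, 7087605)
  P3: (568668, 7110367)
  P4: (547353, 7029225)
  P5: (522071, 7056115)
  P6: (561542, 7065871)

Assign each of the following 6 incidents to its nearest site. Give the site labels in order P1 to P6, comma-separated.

P1 → Delta (d²=1181813378.00)
P2 → Basin (d²=256056850.00)
P3 → Mesa (d²=7310740.00)
P4 → Draw (d²=81431717.00)
P5 → Draw (d²=1051867945.00)
P6 → Cove (d²=43144621.00)

Delta, Basin, Mesa, Draw, Draw, Cove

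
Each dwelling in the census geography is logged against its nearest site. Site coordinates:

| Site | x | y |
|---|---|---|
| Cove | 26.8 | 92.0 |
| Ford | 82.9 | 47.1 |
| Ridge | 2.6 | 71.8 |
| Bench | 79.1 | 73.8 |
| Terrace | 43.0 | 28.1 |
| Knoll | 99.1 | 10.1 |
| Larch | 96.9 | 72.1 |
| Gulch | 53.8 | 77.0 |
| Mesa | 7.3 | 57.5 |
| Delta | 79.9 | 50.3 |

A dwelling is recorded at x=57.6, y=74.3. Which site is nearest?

Gulch

Squared distances to each site:
Cove: 1261.930; Ford: 1379.930; Ridge: 3031.250; Bench: 462.500; Terrace: 2347.600; Knoll: 5843.890; Larch: 1549.330; Gulch: 21.730; Mesa: 2812.330; Delta: 1073.290.
Minimum at Gulch.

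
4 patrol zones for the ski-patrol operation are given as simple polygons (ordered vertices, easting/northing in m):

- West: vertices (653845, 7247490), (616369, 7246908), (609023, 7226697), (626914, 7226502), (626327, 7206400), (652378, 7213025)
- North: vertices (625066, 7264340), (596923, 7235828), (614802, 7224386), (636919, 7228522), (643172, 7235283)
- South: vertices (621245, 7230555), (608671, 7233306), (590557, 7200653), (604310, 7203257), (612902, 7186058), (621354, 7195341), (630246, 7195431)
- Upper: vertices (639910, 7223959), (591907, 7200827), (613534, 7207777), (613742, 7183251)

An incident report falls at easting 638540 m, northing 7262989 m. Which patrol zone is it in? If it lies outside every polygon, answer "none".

none

Cast a ray rightward from (638540, 7262989). For each polygon, the edges (by vertex number in listed order) whose endpoints lie on opposite sides of northing = 7262989, where each meets that height, and whether that is right or left of the point:
West: no edge straddles that height → 0 crossings.
North: 1–2 at easting≈623732.5 (left), 5–1 at easting≈625907.8 (left) → 0 crossings.
South: no edge straddles that height → 0 crossings.
Upper: no edge straddles that height → 0 crossings.
All counts are even, so the point lies outside every listed polygon.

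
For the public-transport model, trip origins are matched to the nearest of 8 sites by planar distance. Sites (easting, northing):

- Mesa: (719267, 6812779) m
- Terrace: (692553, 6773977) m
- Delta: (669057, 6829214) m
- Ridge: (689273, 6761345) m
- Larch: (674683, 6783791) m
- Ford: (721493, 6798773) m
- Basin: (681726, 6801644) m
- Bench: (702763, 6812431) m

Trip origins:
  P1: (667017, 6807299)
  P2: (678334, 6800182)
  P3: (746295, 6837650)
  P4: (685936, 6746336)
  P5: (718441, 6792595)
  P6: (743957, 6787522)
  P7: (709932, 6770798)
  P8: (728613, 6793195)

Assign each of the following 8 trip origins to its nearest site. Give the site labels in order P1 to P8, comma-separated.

Basin, Basin, Mesa, Ridge, Ford, Ford, Terrace, Ford

P1 → Basin (d²=248333706.00)
P2 → Basin (d²=13643108.00)
P3 → Mesa (d²=1349079425.00)
P4 → Ridge (d²=236405650.00)
P5 → Ford (d²=47482388.00)
P6 → Ford (d²=631216297.00)
P7 → Terrace (d²=312135682.00)
P8 → Ford (d²=81808484.00)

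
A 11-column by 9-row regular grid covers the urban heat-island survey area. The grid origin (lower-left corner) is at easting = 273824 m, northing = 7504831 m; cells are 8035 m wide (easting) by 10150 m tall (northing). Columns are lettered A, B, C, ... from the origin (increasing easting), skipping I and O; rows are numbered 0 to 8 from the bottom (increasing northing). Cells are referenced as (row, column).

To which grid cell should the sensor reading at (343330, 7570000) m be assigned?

Column index: ⌊(343330 − 273824) / 8035⌋ = ⌊8.650⌋ = 8 → column J
Row offset from origin: ⌊(7570000 − 7504831) / 10150⌋ = ⌊6.421⌋ = 6 → row 6

(6, J)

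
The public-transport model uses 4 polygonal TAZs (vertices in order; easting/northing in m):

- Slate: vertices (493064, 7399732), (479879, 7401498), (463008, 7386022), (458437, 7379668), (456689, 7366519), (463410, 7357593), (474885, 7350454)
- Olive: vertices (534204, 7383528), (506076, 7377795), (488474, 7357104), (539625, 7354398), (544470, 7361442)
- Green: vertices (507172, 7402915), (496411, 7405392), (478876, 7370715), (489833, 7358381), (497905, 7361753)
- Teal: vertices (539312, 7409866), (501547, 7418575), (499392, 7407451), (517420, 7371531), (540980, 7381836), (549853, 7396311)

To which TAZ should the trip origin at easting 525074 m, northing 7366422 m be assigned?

Cast a ray rightward from (525074, 7366422). For each polygon, the edges (by vertex number in listed order) whose endpoints lie on opposite sides of northing = 7366422, where each meets that height, and whether that is right or left of the point:
Slate: 5–6 at easting≈456762.0 (left), 7–1 at easting≈480775.7 (left) → 0 crossings.
Olive: 2–3 at easting≈496400.9 (left), 5–1 at easting≈542155.2 (right) → 1 crossing.
Green: 3–4 at easting≈482689.7 (left), 5–1 at easting≈498956.2 (left) → 0 crossings.
Teal: no edge straddles that height → 0 crossings.
Only Olive has an odd count, so the point is inside Olive.

Olive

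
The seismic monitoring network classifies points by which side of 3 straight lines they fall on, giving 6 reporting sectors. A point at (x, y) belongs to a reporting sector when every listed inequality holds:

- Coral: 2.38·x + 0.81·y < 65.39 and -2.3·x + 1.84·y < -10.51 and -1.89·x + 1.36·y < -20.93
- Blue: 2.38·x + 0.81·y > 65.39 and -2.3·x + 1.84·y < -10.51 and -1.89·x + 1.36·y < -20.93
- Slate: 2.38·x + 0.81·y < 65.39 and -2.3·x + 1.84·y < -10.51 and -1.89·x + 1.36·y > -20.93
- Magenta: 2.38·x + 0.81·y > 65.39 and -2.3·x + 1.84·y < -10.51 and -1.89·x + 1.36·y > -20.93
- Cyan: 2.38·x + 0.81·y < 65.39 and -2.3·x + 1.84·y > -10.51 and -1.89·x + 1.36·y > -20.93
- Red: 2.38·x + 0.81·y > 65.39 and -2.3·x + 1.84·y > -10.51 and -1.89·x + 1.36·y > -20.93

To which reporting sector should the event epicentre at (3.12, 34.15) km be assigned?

2.38·3.12 + 0.81·34.15 = 35.087, which is < 65.39
-2.3·3.12 + 1.84·34.15 = 55.660, which is > -10.51
-1.89·3.12 + 1.36·34.15 = 40.547, which is > -20.93
This sign pattern matches Cyan.

Cyan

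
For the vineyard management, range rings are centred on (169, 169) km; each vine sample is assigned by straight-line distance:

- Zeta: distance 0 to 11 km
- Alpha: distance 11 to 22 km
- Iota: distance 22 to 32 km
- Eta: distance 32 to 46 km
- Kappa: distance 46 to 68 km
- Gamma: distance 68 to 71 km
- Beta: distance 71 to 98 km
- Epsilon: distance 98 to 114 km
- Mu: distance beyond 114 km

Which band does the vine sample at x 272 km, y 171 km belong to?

Distance = √((272−169)² + (171−169)²) = √(10609.000 + 4.000) = 103.019 km.
98 ≤ 103.019 < 114 → Epsilon.

Epsilon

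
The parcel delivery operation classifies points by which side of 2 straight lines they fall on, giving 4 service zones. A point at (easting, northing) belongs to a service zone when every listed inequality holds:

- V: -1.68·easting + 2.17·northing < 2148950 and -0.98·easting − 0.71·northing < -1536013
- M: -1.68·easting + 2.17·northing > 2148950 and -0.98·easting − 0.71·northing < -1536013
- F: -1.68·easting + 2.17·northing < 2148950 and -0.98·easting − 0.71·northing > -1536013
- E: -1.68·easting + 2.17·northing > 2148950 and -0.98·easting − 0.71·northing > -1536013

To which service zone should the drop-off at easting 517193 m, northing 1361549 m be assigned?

-1.68·517193 + 2.17·1361549 = 2085677.090, which is < 2148950
-0.98·517193 − 0.71·1361549 = -1473548.930, which is > -1536013
This sign pattern matches F.

F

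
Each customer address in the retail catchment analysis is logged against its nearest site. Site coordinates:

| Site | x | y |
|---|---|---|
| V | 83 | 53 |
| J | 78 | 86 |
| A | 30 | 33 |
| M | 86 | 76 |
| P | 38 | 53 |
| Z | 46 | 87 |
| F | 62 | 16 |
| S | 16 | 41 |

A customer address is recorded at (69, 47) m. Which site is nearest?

V

Squared distances to each site:
V: 232.000; J: 1602.000; A: 1717.000; M: 1130.000; P: 997.000; Z: 2129.000; F: 1010.000; S: 2845.000.
Minimum at V.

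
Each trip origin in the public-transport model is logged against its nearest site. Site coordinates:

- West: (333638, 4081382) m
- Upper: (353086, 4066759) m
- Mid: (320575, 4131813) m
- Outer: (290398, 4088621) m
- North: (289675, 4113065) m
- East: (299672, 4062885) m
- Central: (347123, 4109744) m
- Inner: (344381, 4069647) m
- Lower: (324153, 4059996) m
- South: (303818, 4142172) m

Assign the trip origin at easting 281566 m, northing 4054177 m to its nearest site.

Squared distances to each site:
West: 3451605209.000; Upper: 5273417124.000; Mid: 7549050577.000; Outer: 1264393360.000; North: 3533552425.000; East: 403656500.000; Central: 7385411738.000; Inner: 4185045125.000; Lower: 1847513330.000; South: 8238271529.000.
Minimum at East.

East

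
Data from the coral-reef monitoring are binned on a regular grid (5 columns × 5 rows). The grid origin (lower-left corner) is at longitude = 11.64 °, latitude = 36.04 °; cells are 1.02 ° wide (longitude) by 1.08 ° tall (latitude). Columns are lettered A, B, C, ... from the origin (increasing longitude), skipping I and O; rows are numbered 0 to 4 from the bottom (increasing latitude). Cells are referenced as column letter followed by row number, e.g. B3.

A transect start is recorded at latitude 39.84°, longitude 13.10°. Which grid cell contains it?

Column index: ⌊(13.10 − 11.64) / 1.02⌋ = ⌊1.431⌋ = 1 → column B
Row offset from origin: ⌊(39.84 − 36.04) / 1.08⌋ = ⌊3.519⌋ = 3 → row 3

B3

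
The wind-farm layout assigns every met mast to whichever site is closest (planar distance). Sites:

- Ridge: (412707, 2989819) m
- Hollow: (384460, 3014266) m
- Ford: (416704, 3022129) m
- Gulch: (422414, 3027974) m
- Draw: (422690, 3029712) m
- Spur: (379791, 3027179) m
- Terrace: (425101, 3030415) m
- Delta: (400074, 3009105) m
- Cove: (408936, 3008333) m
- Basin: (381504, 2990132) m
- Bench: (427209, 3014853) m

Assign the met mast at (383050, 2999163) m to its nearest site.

Squared distances to each site:
Ridge: 966847985.000; Hollow: 230088709.000; Ford: 1660028872.000; Gulch: 2379598217.000; Draw: 2504571001.000; Spur: 795517337.000; Terrace: 2744974105.000; Delta: 388659940.000; Cove: 754173896.000; Basin: 83949077.000; Bench: 2196193381.000.
Minimum at Basin.

Basin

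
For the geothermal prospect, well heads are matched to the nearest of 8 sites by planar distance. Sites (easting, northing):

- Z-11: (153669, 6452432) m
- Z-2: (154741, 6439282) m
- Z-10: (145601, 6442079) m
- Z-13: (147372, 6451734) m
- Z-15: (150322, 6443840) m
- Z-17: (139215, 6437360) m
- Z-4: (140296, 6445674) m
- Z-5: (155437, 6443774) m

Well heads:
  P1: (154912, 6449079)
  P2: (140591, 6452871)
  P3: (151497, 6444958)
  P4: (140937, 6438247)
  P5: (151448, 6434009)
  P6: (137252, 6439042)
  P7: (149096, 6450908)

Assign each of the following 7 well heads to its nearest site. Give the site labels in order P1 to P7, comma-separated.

P1 → Z-11 (d²=12787658.00)
P2 → Z-13 (d²=47274730.00)
P3 → Z-15 (d²=2630549.00)
P4 → Z-17 (d²=3752053.00)
P5 → Z-2 (d²=38648378.00)
P6 → Z-17 (d²=6682493.00)
P7 → Z-13 (d²=3654452.00)

Z-11, Z-13, Z-15, Z-17, Z-2, Z-17, Z-13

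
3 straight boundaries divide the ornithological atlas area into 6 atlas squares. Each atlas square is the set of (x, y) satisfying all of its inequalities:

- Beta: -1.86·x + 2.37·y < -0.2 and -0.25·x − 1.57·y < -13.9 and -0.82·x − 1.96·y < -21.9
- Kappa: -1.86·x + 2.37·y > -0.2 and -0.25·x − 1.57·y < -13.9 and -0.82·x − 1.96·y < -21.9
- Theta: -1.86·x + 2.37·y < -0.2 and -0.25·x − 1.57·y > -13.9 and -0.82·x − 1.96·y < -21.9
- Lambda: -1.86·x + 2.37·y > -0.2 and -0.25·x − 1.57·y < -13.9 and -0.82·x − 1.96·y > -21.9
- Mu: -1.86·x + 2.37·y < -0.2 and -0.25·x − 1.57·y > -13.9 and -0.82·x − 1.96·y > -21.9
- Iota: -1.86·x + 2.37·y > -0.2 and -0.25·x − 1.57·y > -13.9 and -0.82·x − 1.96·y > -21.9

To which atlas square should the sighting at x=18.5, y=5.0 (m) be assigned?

Theta

-1.86·18.5 + 2.37·5.0 = -22.560, which is < -0.2
-0.25·18.5 − 1.57·5.0 = -12.475, which is > -13.9
-0.82·18.5 − 1.96·5.0 = -24.970, which is < -21.9
This sign pattern matches Theta.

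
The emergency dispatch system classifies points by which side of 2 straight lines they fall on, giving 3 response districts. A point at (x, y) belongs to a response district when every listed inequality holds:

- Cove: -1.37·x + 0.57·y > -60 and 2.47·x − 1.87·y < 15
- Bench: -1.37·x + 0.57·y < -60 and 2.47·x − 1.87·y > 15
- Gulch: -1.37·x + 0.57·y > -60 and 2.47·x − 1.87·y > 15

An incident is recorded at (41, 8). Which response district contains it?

-1.37·41 + 0.57·8 = -51.610, which is > -60
2.47·41 − 1.87·8 = 86.310, which is > 15
This sign pattern matches Gulch.

Gulch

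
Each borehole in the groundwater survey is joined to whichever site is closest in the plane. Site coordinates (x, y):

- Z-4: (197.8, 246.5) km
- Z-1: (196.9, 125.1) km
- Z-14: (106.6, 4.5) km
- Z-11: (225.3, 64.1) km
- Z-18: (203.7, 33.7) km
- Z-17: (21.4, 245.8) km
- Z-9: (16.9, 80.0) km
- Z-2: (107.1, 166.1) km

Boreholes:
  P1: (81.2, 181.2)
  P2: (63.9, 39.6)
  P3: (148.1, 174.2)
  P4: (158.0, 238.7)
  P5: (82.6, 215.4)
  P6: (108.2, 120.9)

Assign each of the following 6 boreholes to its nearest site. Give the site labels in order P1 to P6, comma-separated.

Z-2, Z-14, Z-2, Z-4, Z-2, Z-2

P1 → Z-2 (d²=898.82)
P2 → Z-14 (d²=3055.30)
P3 → Z-2 (d²=1746.61)
P4 → Z-4 (d²=1644.88)
P5 → Z-2 (d²=3030.74)
P6 → Z-2 (d²=2044.25)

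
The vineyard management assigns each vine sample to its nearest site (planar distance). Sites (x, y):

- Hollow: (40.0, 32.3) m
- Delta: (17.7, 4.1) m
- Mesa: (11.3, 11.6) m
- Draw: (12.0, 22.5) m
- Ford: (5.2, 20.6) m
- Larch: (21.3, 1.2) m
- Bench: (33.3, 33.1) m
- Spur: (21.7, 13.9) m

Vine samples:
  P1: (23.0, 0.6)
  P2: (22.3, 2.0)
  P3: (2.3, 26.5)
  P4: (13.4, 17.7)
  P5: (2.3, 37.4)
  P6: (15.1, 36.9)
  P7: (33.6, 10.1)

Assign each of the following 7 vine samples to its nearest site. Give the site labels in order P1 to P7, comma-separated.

P1 → Larch (d²=3.25)
P2 → Larch (d²=1.64)
P3 → Ford (d²=43.22)
P4 → Draw (d²=25.00)
P5 → Ford (d²=290.65)
P6 → Draw (d²=216.97)
P7 → Spur (d²=156.05)

Larch, Larch, Ford, Draw, Ford, Draw, Spur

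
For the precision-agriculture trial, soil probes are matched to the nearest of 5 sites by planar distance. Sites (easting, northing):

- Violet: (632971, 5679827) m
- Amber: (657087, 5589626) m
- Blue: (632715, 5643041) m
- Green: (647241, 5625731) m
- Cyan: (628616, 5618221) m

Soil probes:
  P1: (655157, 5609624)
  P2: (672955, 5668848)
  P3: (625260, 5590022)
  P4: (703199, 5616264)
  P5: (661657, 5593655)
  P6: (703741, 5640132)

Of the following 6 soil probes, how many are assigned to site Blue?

0

P1 → Green
P2 → Violet
P3 → Cyan
P4 → Amber
P5 → Amber
P6 → Green
0 of the 6 go to Blue.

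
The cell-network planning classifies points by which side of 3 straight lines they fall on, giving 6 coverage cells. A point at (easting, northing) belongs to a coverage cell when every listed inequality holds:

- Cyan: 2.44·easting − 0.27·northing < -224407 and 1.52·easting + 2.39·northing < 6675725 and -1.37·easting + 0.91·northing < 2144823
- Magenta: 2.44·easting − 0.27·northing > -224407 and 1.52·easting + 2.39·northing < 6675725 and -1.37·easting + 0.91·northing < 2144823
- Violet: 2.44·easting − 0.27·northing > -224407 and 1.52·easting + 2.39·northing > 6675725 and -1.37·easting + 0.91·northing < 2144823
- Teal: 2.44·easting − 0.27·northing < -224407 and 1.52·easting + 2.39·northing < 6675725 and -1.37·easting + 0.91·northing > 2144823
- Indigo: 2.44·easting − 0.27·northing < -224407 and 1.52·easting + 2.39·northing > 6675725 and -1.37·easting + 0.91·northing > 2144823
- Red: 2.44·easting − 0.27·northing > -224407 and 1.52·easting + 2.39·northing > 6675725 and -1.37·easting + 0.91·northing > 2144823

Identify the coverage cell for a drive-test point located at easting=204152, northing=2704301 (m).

2.44·204152 − 0.27·2704301 = -232030.390, which is < -224407
1.52·204152 + 2.39·2704301 = 6773590.430, which is > 6675725
-1.37·204152 + 0.91·2704301 = 2181225.670, which is > 2144823
This sign pattern matches Indigo.

Indigo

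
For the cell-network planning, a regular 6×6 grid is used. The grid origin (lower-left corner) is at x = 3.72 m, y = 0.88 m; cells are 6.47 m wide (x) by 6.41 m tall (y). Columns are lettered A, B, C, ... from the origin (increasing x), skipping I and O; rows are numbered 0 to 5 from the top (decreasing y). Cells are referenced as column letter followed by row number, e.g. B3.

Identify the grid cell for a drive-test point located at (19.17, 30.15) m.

C1

Column index: ⌊(19.17 − 3.72) / 6.47⌋ = ⌊2.388⌋ = 2 → column C
Row offset from origin: ⌊(30.15 − 0.88) / 6.41⌋ = ⌊4.566⌋ = 4 → row 1 (counted from top)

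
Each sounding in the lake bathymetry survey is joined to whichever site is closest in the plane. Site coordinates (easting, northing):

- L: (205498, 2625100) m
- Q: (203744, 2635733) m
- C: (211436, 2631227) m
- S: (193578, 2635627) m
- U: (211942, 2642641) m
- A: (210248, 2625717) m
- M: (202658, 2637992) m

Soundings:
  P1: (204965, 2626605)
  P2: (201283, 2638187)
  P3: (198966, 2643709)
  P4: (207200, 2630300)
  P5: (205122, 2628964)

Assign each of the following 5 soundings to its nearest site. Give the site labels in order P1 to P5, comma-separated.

P1 → L (d²=2549114.00)
P2 → M (d²=1928650.00)
P3 → M (d²=46314953.00)
P4 → C (d²=18803025.00)
P5 → L (d²=15071872.00)

L, M, M, C, L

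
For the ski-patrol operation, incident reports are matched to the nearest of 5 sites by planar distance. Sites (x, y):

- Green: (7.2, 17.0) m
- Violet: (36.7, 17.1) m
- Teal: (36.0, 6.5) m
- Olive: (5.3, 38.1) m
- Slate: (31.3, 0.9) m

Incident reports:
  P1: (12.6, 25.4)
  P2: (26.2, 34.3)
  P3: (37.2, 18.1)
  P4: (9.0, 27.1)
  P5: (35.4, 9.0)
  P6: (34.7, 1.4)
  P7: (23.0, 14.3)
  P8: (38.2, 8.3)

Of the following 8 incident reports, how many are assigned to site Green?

2

P1 → Green
P2 → Violet
P3 → Violet
P4 → Green
P5 → Teal
P6 → Slate
P7 → Violet
P8 → Teal
2 of the 8 go to Green.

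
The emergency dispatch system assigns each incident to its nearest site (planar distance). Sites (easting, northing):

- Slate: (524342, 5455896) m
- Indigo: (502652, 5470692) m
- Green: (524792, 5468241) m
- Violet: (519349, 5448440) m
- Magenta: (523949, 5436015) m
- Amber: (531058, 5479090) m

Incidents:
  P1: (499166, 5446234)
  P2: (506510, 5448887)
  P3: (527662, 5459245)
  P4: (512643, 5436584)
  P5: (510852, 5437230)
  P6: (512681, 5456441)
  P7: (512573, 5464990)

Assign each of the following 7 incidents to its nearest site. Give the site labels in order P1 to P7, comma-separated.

Violet, Violet, Slate, Magenta, Magenta, Violet, Indigo

P1 → Violet (d²=412219925.00)
P2 → Violet (d²=165039730.00)
P3 → Slate (d²=22238201.00)
P4 → Magenta (d²=128149397.00)
P5 → Magenta (d²=173007634.00)
P6 → Violet (d²=108478225.00)
P7 → Indigo (d²=130939045.00)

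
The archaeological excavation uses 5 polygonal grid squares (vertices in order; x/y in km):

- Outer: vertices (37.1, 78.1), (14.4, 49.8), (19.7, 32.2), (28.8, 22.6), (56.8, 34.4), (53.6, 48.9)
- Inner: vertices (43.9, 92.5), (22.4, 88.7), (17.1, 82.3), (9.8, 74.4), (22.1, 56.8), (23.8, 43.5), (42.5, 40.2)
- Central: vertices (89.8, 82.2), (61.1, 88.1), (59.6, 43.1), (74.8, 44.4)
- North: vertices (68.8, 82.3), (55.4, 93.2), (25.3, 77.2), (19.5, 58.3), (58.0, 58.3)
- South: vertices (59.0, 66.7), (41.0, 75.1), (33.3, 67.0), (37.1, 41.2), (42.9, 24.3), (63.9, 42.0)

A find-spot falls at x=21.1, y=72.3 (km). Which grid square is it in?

Inner

Cast a ray rightward from (21.1, 72.3). For each polygon, the edges (by vertex number in listed order) whose endpoints lie on opposite sides of y = 72.3, where each meets that height, and whether that is right or left of the point:
Outer: 1–2 at x≈32.45 (right), 6–1 at x≈40.38 (right) → 2 crossings.
Inner: 4–5 at x≈11.27 (left), 7–1 at x≈43.36 (right) → 1 crossing.
Central: 2–3 at x≈60.57 (right), 4–1 at x≈85.87 (right) → 2 crossings.
North: 3–4 at x≈23.80 (right), 5–1 at x≈64.30 (right) → 2 crossings.
South: 1–2 at x≈47.00 (right), 2–3 at x≈38.34 (right) → 2 crossings.
Only Inner has an odd count, so the point is inside Inner.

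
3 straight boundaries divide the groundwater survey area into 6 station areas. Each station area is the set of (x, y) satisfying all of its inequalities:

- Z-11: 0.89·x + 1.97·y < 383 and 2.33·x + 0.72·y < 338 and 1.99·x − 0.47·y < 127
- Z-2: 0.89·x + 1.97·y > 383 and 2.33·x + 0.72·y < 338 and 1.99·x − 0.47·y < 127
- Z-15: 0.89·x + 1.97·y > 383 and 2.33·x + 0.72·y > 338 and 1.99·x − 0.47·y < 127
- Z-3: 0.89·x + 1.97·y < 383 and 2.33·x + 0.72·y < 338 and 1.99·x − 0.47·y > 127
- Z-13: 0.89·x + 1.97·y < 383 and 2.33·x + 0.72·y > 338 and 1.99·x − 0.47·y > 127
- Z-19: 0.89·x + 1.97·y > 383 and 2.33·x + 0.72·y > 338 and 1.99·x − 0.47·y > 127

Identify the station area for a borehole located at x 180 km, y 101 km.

0.89·180 + 1.97·101 = 359.170, which is < 383
2.33·180 + 0.72·101 = 492.120, which is > 338
1.99·180 − 0.47·101 = 310.730, which is > 127
This sign pattern matches Z-13.

Z-13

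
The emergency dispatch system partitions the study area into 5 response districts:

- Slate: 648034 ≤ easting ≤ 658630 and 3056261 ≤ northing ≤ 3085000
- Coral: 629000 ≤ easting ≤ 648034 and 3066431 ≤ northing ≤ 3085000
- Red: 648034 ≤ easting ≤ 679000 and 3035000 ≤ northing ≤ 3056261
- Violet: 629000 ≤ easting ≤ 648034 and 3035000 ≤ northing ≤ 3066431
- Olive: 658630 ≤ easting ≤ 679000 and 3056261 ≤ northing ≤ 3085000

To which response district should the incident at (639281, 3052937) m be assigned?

The point has easting = 639281 and northing = 3052937.
Only Violet satisfies 629000 ≤ easting ≤ 648034 and 3035000 ≤ northing ≤ 3066431.

Violet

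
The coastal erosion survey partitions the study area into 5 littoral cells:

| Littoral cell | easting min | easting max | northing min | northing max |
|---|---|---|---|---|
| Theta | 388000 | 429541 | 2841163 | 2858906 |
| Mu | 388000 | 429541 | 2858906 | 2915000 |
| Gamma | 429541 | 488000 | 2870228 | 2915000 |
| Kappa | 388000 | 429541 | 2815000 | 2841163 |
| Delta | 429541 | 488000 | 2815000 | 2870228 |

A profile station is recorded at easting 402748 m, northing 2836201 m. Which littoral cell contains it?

The point has easting = 402748 and northing = 2836201.
Only Kappa satisfies 388000 ≤ easting ≤ 429541 and 2815000 ≤ northing ≤ 2841163.

Kappa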